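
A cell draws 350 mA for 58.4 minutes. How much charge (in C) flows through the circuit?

Q = I·t = 0.3500 A × 3504.0 s = 1230 C.

1230 C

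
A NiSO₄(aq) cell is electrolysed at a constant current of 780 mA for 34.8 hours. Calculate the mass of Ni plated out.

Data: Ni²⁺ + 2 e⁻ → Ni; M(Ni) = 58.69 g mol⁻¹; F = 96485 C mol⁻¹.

Q = I·t = 0.7800 A × 125280 s = 97720 C.
n(e⁻) = Q/F = 97720 / 96485 = 1.013 mol.
Ni²⁺ + 2 e⁻ → Ni, so n(Ni) = n(e⁻)/2 = 0.5064 mol.
m = n·M = 0.5064 × 58.69 = 29.7 g.

29.7 g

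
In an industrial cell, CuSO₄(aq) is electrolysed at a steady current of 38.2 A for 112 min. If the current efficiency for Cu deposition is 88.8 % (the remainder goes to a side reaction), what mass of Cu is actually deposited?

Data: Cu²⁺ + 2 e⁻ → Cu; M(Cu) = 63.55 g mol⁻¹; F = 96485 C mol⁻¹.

75.1 g

Q = I·t = 38.20 × 6720.0 = 256700 C.
n(e⁻) = 256700/96485 = 2.661 mol; theoretically n(Cu) = 2.661/2 = 1.330 mol, m_theo = 84.54 g.
At 88.8 % efficiency, m_actual = 0.888 × 84.54 = 75.1 g.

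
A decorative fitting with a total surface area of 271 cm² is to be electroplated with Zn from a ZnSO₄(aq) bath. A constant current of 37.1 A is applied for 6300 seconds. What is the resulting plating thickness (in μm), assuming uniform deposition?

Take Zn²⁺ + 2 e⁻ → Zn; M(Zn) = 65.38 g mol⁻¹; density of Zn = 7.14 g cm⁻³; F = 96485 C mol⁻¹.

Q = I·t = 37.10 × 6300.0 = 233700 C; n(e⁻) = 2.422 mol.
n(Zn) = n(e⁻)/2 = 1.211 mol, so m = 1.211 × 65.38 = 79.19 g.
Volume = m/ρ = 79.19 / 7.14 = 11.09 cm³.
Thickness = V/A = 11.09 / 271 = 0.0409 cm = 409 μm.

409 μm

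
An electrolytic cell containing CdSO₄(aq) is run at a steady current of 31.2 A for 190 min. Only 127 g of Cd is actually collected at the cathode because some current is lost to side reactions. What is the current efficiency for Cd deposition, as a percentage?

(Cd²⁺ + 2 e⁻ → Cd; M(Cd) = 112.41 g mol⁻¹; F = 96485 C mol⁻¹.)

61.3 %

Q = I·t = 31.20 × 11400 = 355700 C; n(e⁻) = 355700/96485 = 3.686 mol.
Theoretical n(Cd) = n(e⁻)/2 = 1.843 mol, i.e. m_theo = 1.843 × 112.41 = 207.2 g.
Efficiency = m_actual / m_theo = 127 / 207.2 = 61.3 %.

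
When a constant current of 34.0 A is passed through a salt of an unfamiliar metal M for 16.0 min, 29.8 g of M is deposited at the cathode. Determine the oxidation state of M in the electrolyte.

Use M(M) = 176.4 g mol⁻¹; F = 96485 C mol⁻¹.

+2

Q = I·t = 34.00 A × 960.00 s = 32640 C, so n(e⁻) = 32640/96485 = 0.3383 mol.
n(M) deposited = 29.8 / 176.4 = 0.1689 mol.
Electrons per atom = n(e⁻)/n(M) = 0.3383 / 0.1689 = 2.00 ≈ 2, so the ion is M²⁺.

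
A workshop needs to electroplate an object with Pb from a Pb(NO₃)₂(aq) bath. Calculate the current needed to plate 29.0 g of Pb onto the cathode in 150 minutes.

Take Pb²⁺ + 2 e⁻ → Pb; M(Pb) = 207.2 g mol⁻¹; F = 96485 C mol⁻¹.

n(Pb) = 29.0 / 207.2 = 0.1400 mol.
n(e⁻) = 2 × 0.1400 = 0.2799 mol.
Q = n(e⁻)·F = 0.2799 × 96485 = 27010 C.
I = Q/t = 27010 / 9000.0 s = 3.00 A.

3.00 A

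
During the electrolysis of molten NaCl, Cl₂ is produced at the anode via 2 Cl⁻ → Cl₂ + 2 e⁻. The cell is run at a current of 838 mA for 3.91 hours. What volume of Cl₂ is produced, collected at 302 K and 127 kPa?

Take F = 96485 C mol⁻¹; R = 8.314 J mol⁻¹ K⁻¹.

Q = I·t = 0.8380 A × 14076 s = 11800 C.
n(e⁻) = Q/F = 11800 / 96485 = 0.1223 mol.
2 electrons are transferred per Cl₂ molecule, so n(Cl₂) = 0.1223 / 2 = 0.06113 mol.
V = nRT/P = (0.06113 × 8.314 × 302) / (127 × 10³ Pa) = 0.00121 m³ = 1.21 L.

1.21 L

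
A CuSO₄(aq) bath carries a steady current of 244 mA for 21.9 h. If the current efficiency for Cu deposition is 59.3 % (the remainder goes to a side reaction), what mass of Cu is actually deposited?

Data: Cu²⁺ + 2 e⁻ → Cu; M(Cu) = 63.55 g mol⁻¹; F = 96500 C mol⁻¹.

Q = I·t = 0.2440 × 78840 = 19240 C.
n(e⁻) = 19240/96500 = 0.1993 mol; theoretically n(Cu) = 0.1993/2 = 0.09967 mol, m_theo = 6.334 g.
At 59.3 % efficiency, m_actual = 0.593 × 6.334 = 3.76 g.

3.76 g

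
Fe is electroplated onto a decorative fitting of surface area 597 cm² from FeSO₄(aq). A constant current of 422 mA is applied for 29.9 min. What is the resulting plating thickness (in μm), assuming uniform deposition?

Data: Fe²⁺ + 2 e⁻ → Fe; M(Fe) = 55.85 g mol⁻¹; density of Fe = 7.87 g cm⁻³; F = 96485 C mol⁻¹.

0.466 μm

Q = I·t = 0.4220 × 1794.0 = 757.1 C; n(e⁻) = 0.007846 mol.
n(Fe) = n(e⁻)/2 = 0.003923 mol, so m = 0.003923 × 55.85 = 0.2191 g.
Volume = m/ρ = 0.2191 / 7.87 = 0.02784 cm³.
Thickness = V/A = 0.02784 / 597 = 4.66 × 10⁻⁵ cm = 0.466 μm.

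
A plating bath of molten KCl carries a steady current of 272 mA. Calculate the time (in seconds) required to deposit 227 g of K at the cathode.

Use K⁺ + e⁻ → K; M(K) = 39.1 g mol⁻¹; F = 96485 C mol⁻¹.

2.06 × 10⁶ s

n(K) = m/M = 227 / 39.1 = 5.806 mol.
Each K atom requires 1 electron, so n(e⁻) = 1 × 5.806 = 5.806 mol.
Q = n(e⁻)·F = 5.806 × 96485 = 560200 C.
t = Q/I = 560200 / 0.2720 A = 2059000 s.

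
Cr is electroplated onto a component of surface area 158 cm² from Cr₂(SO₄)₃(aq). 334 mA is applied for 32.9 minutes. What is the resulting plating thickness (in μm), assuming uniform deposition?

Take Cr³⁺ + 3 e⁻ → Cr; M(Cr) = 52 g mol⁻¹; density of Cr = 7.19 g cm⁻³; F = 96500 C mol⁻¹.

Q = I·t = 0.3340 × 1974.0 = 659.3 C; n(e⁻) = 0.006832 mol.
n(Cr) = n(e⁻)/3 = 0.002277 mol, so m = 0.002277 × 52 = 0.1184 g.
Volume = m/ρ = 0.1184 / 7.19 = 0.01647 cm³.
Thickness = V/A = 0.01647 / 158 = 1.04 × 10⁻⁴ cm = 1.04 μm.

1.04 μm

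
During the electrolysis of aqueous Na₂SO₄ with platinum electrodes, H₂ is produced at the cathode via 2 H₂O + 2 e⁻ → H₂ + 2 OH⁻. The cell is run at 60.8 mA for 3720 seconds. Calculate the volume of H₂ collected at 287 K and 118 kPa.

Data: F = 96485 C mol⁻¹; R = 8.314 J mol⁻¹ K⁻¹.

Q = I·t = 0.06080 A × 3720.0 s = 226.2 C.
n(e⁻) = Q/F = 226.2 / 96485 = 0.002344 mol.
2 electrons are transferred per H₂ molecule, so n(H₂) = 0.002344 / 2 = 0.001172 mol.
V = nRT/P = (0.001172 × 8.314 × 287) / (118 × 10³ Pa) = 2.37 × 10⁻⁵ m³ = 0.0237 L.

0.0237 L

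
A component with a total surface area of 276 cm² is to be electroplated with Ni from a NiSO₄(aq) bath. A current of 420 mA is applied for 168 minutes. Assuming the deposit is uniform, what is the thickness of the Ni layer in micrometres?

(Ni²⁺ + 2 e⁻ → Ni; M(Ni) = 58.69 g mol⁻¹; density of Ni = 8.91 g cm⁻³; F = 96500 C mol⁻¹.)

5.24 μm

Q = I·t = 0.4200 × 10080 = 4234 C; n(e⁻) = 0.04387 mol.
n(Ni) = n(e⁻)/2 = 0.02194 mol, so m = 0.02194 × 58.69 = 1.287 g.
Volume = m/ρ = 1.287 / 8.91 = 0.1445 cm³.
Thickness = V/A = 0.1445 / 276 = 5.24 × 10⁻⁴ cm = 5.24 μm.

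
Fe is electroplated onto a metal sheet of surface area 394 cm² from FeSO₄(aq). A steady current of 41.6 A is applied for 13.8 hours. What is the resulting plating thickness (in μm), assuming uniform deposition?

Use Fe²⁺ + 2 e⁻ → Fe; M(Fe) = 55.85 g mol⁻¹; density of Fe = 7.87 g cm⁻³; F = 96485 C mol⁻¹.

Q = I·t = 41.60 × 49680 = 2067000 C; n(e⁻) = 21.42 mol.
n(Fe) = n(e⁻)/2 = 10.71 mol, so m = 10.71 × 55.85 = 598.1 g.
Volume = m/ρ = 598.1 / 7.87 = 76.00 cm³.
Thickness = V/A = 76.00 / 394 = 0.193 cm = 1930 μm.

1930 μm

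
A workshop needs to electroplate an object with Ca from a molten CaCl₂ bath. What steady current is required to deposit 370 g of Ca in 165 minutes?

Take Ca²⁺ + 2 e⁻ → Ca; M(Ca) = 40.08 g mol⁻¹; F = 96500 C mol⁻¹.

n(Ca) = 370 / 40.08 = 9.232 mol.
n(e⁻) = 2 × 9.232 = 18.46 mol.
Q = n(e⁻)·F = 18.46 × 96500 = 1782000 C.
I = Q/t = 1782000 / 9900.0 s = 180 A.

180 A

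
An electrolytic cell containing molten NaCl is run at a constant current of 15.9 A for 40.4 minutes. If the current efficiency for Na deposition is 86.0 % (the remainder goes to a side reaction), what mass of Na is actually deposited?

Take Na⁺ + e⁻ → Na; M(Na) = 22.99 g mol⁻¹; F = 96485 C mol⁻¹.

Q = I·t = 15.90 × 2424.0 = 38540 C.
n(e⁻) = 38540/96485 = 0.3995 mol; theoretically n(Na) = 0.3995/1 = 0.3995 mol, m_theo = 9.184 g.
At 86.0 % efficiency, m_actual = 0.860 × 9.184 = 7.90 g.

7.90 g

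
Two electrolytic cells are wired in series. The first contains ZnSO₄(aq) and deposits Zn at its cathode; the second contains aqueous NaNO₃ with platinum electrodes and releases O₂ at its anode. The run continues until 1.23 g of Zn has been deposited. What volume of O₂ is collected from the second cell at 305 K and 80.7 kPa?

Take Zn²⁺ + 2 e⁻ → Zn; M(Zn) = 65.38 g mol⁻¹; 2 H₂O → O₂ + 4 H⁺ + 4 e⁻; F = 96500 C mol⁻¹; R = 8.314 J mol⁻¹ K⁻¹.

0.296 L

n(Zn) = 1.23 / 65.38 = 0.01881 mol, so n(e⁻) = 2 × 0.01881 = 0.03763 mol.
The cells are in series, so the same 0.03763 mol of electrons passes through the second cell.
2 H₂O → O₂ + 4 H⁺ + 4 e⁻ — 4 mol e⁻ per mol O₂, so n(O₂) = 0.03763/4 = 0.009407 mol.
V = nRT/P = (0.009407 × 8.314 × 305) / (80.7 × 10³) = 2.96 × 10⁻⁴ m³ = 0.296 L.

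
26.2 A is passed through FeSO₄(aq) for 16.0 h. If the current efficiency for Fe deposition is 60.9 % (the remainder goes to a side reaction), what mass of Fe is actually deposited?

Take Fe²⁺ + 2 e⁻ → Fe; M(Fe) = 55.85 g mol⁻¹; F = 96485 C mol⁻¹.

Q = I·t = 26.20 × 57600 = 1509000 C.
n(e⁻) = 1509000/96485 = 15.64 mol; theoretically n(Fe) = 15.64/2 = 7.820 mol, m_theo = 436.8 g.
At 60.9 % efficiency, m_actual = 0.609 × 436.8 = 266 g.

266 g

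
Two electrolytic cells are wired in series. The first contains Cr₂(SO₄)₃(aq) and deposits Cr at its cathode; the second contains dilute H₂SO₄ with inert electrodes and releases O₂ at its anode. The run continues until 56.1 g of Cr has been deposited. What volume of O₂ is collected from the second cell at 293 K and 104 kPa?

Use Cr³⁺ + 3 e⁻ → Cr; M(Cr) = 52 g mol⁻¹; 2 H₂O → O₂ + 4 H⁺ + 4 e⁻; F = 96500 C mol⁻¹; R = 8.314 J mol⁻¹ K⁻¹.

19.0 L

n(Cr) = 56.1 / 52 = 1.079 mol, so n(e⁻) = 3 × 1.079 = 3.237 mol.
The cells are in series, so the same 3.237 mol of electrons passes through the second cell.
2 H₂O → O₂ + 4 H⁺ + 4 e⁻ — 4 mol e⁻ per mol O₂, so n(O₂) = 3.237/4 = 0.8091 mol.
V = nRT/P = (0.8091 × 8.314 × 293) / (104 × 10³) = 0.0190 m³ = 19.0 L.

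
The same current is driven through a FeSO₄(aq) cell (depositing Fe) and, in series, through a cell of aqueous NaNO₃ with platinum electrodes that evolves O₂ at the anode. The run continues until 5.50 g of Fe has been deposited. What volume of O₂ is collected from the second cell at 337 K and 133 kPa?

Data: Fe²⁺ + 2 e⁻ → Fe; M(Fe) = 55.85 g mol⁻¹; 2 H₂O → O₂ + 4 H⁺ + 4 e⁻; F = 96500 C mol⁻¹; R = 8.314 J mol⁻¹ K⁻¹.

n(Fe) = 5.50 / 55.85 = 0.09848 mol, so n(e⁻) = 2 × 0.09848 = 0.1970 mol.
The cells are in series, so the same 0.1970 mol of electrons passes through the second cell.
2 H₂O → O₂ + 4 H⁺ + 4 e⁻ — 4 mol e⁻ per mol O₂, so n(O₂) = 0.1970/4 = 0.04924 mol.
V = nRT/P = (0.04924 × 8.314 × 337) / (133 × 10³) = 0.00104 m³ = 1.04 L.

1.04 L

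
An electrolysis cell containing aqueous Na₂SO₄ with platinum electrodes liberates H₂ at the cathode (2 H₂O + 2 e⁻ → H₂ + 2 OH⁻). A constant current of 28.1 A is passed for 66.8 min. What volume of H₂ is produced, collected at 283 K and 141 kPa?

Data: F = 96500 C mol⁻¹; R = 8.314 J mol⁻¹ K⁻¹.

Q = I·t = 28.10 A × 4008.0 s = 112600 C.
n(e⁻) = Q/F = 112600 / 96500 = 1.167 mol.
2 electrons are transferred per H₂ molecule, so n(H₂) = 1.167 / 2 = 0.5835 mol.
V = nRT/P = (0.5835 × 8.314 × 283) / (141 × 10³ Pa) = 0.00974 m³ = 9.74 L.

9.74 L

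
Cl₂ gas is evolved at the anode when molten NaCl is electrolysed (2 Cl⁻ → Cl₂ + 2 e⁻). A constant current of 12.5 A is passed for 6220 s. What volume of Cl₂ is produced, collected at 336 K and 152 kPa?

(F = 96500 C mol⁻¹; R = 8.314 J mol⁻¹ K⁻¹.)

Q = I·t = 12.50 A × 6220.0 s = 77750 C.
n(e⁻) = Q/F = 77750 / 96500 = 0.8057 mol.
2 electrons are transferred per Cl₂ molecule, so n(Cl₂) = 0.8057 / 2 = 0.4028 mol.
V = nRT/P = (0.4028 × 8.314 × 336) / (152 × 10³ Pa) = 0.00740 m³ = 7.40 L.

7.40 L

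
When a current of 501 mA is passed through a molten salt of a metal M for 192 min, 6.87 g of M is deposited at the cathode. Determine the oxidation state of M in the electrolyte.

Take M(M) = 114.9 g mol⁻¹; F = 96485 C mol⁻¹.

+1

Q = I·t = 0.5010 A × 11520 s = 5772 C, so n(e⁻) = 5772/96485 = 0.05982 mol.
n(M) deposited = 6.87 / 114.9 = 0.05979 mol.
Electrons per atom = n(e⁻)/n(M) = 0.05982 / 0.05979 = 1.00 ≈ 1, so the ion is M⁺.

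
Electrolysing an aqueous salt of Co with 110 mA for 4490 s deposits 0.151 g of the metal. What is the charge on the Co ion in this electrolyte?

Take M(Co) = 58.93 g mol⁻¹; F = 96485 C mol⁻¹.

+2

Q = I·t = 0.1100 A × 4490.0 s = 493.9 C, so n(e⁻) = 493.9/96485 = 0.005119 mol.
n(Co) deposited = 0.151 / 58.93 = 0.002562 mol.
Electrons per atom = n(e⁻)/n(Co) = 0.005119 / 0.002562 = 2.00 ≈ 2, so the ion is Co²⁺.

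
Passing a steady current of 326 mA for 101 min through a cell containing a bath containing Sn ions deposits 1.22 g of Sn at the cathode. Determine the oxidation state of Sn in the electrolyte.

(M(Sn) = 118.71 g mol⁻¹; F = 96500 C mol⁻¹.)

+2

Q = I·t = 0.3260 A × 6060.0 s = 1976 C, so n(e⁻) = 1976/96500 = 0.02047 mol.
n(Sn) deposited = 1.22 / 118.71 = 0.01028 mol.
Electrons per atom = n(e⁻)/n(Sn) = 0.02047 / 0.01028 = 1.99 ≈ 2, so the ion is Sn²⁺.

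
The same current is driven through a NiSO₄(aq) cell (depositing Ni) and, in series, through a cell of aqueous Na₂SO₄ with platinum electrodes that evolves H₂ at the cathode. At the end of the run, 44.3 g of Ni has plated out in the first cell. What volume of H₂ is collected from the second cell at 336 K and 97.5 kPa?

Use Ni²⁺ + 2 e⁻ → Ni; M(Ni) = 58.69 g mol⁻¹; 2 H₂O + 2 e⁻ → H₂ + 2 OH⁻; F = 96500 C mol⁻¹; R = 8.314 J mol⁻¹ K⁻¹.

21.6 L

n(Ni) = 44.3 / 58.69 = 0.7548 mol, so n(e⁻) = 2 × 0.7548 = 1.510 mol.
The cells are in series, so the same 1.510 mol of electrons passes through the second cell.
2 H₂O + 2 e⁻ → H₂ + 2 OH⁻ — 2 mol e⁻ per mol H₂, so n(H₂) = 1.510/2 = 0.7548 mol.
V = nRT/P = (0.7548 × 8.314 × 336) / (97.5 × 10³) = 0.0216 m³ = 21.6 L.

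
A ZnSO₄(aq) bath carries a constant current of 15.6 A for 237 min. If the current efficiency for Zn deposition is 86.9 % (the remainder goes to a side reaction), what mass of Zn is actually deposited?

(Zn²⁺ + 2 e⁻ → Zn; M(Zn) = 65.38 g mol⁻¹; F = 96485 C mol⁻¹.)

65.3 g

Q = I·t = 15.60 × 14220 = 221800 C.
n(e⁻) = 221800/96485 = 2.299 mol; theoretically n(Zn) = 2.299/2 = 1.150 mol, m_theo = 75.16 g.
At 86.9 % efficiency, m_actual = 0.869 × 75.16 = 65.3 g.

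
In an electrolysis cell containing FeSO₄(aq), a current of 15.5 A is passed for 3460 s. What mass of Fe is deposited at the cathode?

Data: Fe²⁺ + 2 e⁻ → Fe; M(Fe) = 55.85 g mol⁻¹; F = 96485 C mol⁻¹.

Q = I·t = 15.50 A × 3460.0 s = 53630 C.
n(e⁻) = Q/F = 53630 / 96485 = 0.5558 mol.
Fe²⁺ + 2 e⁻ → Fe, so n(Fe) = n(e⁻)/2 = 0.2779 mol.
m = n·M = 0.2779 × 55.85 = 15.5 g.

15.5 g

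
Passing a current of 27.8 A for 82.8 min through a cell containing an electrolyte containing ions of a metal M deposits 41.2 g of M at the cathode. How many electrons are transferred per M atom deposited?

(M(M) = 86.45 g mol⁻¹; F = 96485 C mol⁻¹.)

3

Q = I·t = 27.80 A × 4968.0 s = 138100 C, so n(e⁻) = 138100/96485 = 1.431 mol.
n(M) deposited = 41.2 / 86.45 = 0.4766 mol.
Electrons per atom = n(e⁻)/n(M) = 1.431 / 0.4766 = 3.00 ≈ 3, so the ion is M³⁺.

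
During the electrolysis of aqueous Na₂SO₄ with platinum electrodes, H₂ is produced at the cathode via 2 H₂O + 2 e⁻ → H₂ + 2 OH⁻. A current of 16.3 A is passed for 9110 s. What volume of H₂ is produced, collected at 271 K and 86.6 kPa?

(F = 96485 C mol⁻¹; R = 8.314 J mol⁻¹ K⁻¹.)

Q = I·t = 16.30 A × 9110.0 s = 148500 C.
n(e⁻) = Q/F = 148500 / 96485 = 1.539 mol.
2 electrons are transferred per H₂ molecule, so n(H₂) = 1.539 / 2 = 0.7695 mol.
V = nRT/P = (0.7695 × 8.314 × 271) / (86.6 × 10³ Pa) = 0.0200 m³ = 20.0 L.

20.0 L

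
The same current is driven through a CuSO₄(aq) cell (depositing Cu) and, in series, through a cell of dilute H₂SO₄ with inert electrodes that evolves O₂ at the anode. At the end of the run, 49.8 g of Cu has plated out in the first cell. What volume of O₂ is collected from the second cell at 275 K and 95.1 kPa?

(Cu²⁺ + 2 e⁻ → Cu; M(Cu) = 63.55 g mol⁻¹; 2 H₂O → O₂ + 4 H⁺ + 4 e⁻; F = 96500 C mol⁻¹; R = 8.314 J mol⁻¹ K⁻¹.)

n(Cu) = 49.8 / 63.55 = 0.7836 mol, so n(e⁻) = 2 × 0.7836 = 1.567 mol.
The cells are in series, so the same 1.567 mol of electrons passes through the second cell.
2 H₂O → O₂ + 4 H⁺ + 4 e⁻ — 4 mol e⁻ per mol O₂, so n(O₂) = 1.567/4 = 0.3918 mol.
V = nRT/P = (0.3918 × 8.314 × 275) / (95.1 × 10³) = 0.00942 m³ = 9.42 L.

9.42 L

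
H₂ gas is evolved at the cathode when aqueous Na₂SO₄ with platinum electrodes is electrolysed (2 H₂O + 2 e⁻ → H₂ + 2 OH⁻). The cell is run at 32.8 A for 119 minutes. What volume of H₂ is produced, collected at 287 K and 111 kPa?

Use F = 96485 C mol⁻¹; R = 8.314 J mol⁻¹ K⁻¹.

Q = I·t = 32.80 A × 7140.0 s = 234200 C.
n(e⁻) = Q/F = 234200 / 96485 = 2.427 mol.
2 electrons are transferred per H₂ molecule, so n(H₂) = 2.427 / 2 = 1.214 mol.
V = nRT/P = (1.214 × 8.314 × 287) / (111 × 10³ Pa) = 0.0261 m³ = 26.1 L.

26.1 L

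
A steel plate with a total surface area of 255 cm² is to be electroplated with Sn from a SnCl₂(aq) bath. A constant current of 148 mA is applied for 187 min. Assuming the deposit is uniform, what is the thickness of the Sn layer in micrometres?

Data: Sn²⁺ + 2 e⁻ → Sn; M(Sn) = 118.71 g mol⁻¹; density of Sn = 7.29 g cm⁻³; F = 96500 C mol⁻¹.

5.49 μm

Q = I·t = 0.1480 × 11220 = 1661 C; n(e⁻) = 0.01721 mol.
n(Sn) = n(e⁻)/2 = 0.008604 mol, so m = 0.008604 × 118.71 = 1.021 g.
Volume = m/ρ = 1.021 / 7.29 = 0.1401 cm³.
Thickness = V/A = 0.1401 / 255 = 5.49 × 10⁻⁴ cm = 5.49 μm.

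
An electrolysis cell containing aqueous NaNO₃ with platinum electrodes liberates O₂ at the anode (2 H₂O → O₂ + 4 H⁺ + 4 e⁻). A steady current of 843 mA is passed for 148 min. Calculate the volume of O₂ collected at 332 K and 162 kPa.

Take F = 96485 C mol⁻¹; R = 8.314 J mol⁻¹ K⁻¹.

Q = I·t = 0.8430 A × 8880.0 s = 7486 C.
n(e⁻) = Q/F = 7486 / 96485 = 0.07759 mol.
4 electrons are transferred per O₂ molecule, so n(O₂) = 0.07759 / 4 = 0.01940 mol.
V = nRT/P = (0.01940 × 8.314 × 332) / (162 × 10³ Pa) = 3.30 × 10⁻⁴ m³ = 0.330 L.

0.330 L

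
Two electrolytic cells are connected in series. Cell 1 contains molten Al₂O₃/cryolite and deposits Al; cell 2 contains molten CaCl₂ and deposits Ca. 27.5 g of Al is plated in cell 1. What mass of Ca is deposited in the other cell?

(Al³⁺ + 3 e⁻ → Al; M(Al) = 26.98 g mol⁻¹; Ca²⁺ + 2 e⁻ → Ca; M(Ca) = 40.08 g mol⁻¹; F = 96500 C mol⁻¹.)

61.3 g

n(Al) = 27.5 / 26.98 = 1.019 mol.
Since Al³⁺ + 3 e⁻ → Al, n(e⁻) passed = 3 × 1.019 = 3.058 mol.
Cells in series carry the same charge, so the same 3.058 mol of electrons passes through cell 2.
Ca²⁺ + 2 e⁻ → Ca, so n(Ca) = 3.058 / 2 = 1.529 mol.
m(Ca) = 1.529 × 40.08 = 61.3 g.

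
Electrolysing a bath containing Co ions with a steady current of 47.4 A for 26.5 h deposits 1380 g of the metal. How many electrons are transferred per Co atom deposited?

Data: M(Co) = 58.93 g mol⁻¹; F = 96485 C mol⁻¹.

Q = I·t = 47.40 A × 95400 s = 4522000 C, so n(e⁻) = 4522000/96485 = 46.87 mol.
n(Co) deposited = 1380 / 58.93 = 23.42 mol.
Electrons per atom = n(e⁻)/n(Co) = 46.87 / 23.42 = 2.00 ≈ 2, so the ion is Co²⁺.

2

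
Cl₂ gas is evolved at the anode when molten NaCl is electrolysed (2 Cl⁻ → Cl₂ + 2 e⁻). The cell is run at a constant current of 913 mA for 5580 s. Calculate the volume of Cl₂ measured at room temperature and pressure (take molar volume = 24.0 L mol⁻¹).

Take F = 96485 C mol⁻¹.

0.634 L

Q = I·t = 0.9130 A × 5580.0 s = 5095 C.
n(e⁻) = Q/F = 5095 / 96485 = 0.05280 mol.
2 electrons are transferred per Cl₂ molecule, so n(Cl₂) = 0.05280 / 2 = 0.02640 mol.
V = n × V_m = 0.02640 × 24.0 = 0.634 L.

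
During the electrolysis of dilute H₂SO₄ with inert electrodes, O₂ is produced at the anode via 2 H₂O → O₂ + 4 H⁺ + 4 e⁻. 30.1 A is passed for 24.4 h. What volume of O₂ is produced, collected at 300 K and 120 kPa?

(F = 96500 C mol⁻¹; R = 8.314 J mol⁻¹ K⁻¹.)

142 L

Q = I·t = 30.10 A × 87840 s = 2644000 C.
n(e⁻) = Q/F = 2644000 / 96500 = 27.40 mol.
4 electrons are transferred per O₂ molecule, so n(O₂) = 27.40 / 4 = 6.850 mol.
V = nRT/P = (6.850 × 8.314 × 300) / (120 × 10³ Pa) = 0.142 m³ = 142 L.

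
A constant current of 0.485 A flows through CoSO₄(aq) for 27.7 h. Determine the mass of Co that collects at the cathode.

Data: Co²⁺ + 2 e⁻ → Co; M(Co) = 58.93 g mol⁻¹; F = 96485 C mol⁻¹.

14.8 g

Q = I·t = 0.4850 A × 99720 s = 48360 C.
n(e⁻) = Q/F = 48360 / 96485 = 0.5013 mol.
Co²⁺ + 2 e⁻ → Co, so n(Co) = n(e⁻)/2 = 0.2506 mol.
m = n·M = 0.2506 × 58.93 = 14.8 g.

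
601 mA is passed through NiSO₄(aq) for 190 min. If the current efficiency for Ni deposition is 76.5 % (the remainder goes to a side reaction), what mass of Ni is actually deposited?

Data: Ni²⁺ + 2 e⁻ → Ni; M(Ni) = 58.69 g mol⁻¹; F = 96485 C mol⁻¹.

Q = I·t = 0.6010 × 11400 = 6851 C.
n(e⁻) = 6851/96485 = 0.07101 mol; theoretically n(Ni) = 0.07101/2 = 0.03551 mol, m_theo = 2.084 g.
At 76.5 % efficiency, m_actual = 0.765 × 2.084 = 1.59 g.

1.59 g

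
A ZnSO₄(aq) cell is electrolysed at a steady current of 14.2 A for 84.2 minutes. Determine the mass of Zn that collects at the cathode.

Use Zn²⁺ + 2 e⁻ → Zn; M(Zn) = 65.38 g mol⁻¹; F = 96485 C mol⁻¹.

Q = I·t = 14.20 A × 5052.0 s = 71740 C.
n(e⁻) = Q/F = 71740 / 96485 = 0.7435 mol.
Zn²⁺ + 2 e⁻ → Zn, so n(Zn) = n(e⁻)/2 = 0.3718 mol.
m = n·M = 0.3718 × 65.38 = 24.3 g.

24.3 g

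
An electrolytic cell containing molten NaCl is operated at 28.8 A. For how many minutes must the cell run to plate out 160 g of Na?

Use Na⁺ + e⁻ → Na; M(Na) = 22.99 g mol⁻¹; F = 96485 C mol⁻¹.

n(Na) = m/M = 160 / 22.99 = 6.960 mol.
Each Na atom requires 1 electron, so n(e⁻) = 1 × 6.960 = 6.960 mol.
Q = n(e⁻)·F = 6.960 × 96485 = 671500 C.
t = Q/I = 671500 / 28.80 A = 23320 s = 389 min.

389 min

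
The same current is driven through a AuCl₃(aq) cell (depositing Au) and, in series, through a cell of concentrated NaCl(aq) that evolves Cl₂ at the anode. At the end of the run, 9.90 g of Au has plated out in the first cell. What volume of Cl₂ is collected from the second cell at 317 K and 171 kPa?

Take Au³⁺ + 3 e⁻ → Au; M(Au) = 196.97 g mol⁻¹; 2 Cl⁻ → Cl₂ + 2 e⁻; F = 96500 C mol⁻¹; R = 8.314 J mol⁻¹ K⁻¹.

n(Au) = 9.90 / 196.97 = 0.05026 mol, so n(e⁻) = 3 × 0.05026 = 0.1508 mol.
The cells are in series, so the same 0.1508 mol of electrons passes through the second cell.
2 Cl⁻ → Cl₂ + 2 e⁻ — 2 mol e⁻ per mol Cl₂, so n(Cl₂) = 0.1508/2 = 0.07539 mol.
V = nRT/P = (0.07539 × 8.314 × 317) / (171 × 10³) = 0.00116 m³ = 1.16 L.

1.16 L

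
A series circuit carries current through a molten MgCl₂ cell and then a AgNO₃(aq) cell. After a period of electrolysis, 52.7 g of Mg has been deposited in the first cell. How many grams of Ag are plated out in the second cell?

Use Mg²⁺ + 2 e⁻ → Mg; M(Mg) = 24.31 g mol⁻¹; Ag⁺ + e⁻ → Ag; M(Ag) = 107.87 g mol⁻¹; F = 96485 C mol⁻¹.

n(Mg) = 52.7 / 24.31 = 2.168 mol.
Since Mg²⁺ + 2 e⁻ → Mg, n(e⁻) passed = 2 × 2.168 = 4.336 mol.
Cells in series carry the same charge, so the same 4.336 mol of electrons passes through cell 2.
Ag⁺ + e⁻ → Ag, so n(Ag) = 4.336 / 1 = 4.336 mol.
m(Ag) = 4.336 × 107.87 = 468 g.

468 g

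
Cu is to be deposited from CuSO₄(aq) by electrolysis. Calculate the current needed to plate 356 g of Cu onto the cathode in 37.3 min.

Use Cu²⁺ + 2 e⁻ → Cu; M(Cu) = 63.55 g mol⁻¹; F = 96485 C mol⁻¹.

483 A

n(Cu) = 356 / 63.55 = 5.602 mol.
n(e⁻) = 2 × 5.602 = 11.20 mol.
Q = n(e⁻)·F = 11.20 × 96485 = 1081000 C.
I = Q/t = 1081000 / 2238.0 s = 483 A.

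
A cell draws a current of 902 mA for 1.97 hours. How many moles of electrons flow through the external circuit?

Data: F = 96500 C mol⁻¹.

0.0663 mol

Q = I·t = 0.9020 A × 7092.0 s = 6397 C.
n(e⁻) = Q/F = 6397 / 96500 = 0.0663 mol.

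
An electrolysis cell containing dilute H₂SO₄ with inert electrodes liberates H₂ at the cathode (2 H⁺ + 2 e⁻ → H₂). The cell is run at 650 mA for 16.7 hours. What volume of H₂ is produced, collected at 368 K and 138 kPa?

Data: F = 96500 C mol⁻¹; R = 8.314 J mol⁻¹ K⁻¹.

4.49 L

Q = I·t = 0.6500 A × 60120 s = 39080 C.
n(e⁻) = Q/F = 39080 / 96500 = 0.4050 mol.
2 electrons are transferred per H₂ molecule, so n(H₂) = 0.4050 / 2 = 0.2025 mol.
V = nRT/P = (0.2025 × 8.314 × 368) / (138 × 10³ Pa) = 0.00449 m³ = 4.49 L.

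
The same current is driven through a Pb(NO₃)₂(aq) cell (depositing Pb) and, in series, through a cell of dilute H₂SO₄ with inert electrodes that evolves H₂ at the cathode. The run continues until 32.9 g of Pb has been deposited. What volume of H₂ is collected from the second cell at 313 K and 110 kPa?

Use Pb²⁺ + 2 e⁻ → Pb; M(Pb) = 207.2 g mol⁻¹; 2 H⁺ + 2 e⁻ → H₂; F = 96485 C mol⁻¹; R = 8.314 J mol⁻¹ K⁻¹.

3.76 L

n(Pb) = 32.9 / 207.2 = 0.1588 mol, so n(e⁻) = 2 × 0.1588 = 0.3176 mol.
The cells are in series, so the same 0.3176 mol of electrons passes through the second cell.
2 H⁺ + 2 e⁻ → H₂ — 2 mol e⁻ per mol H₂, so n(H₂) = 0.3176/2 = 0.1588 mol.
V = nRT/P = (0.1588 × 8.314 × 313) / (110 × 10³) = 0.00376 m³ = 3.76 L.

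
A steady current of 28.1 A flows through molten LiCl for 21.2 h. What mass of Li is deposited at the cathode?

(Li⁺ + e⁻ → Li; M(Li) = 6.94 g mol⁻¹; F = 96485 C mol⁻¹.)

154 g

Q = I·t = 28.10 A × 76320 s = 2145000 C.
n(e⁻) = Q/F = 2145000 / 96485 = 22.23 mol.
Li⁺ + e⁻ → Li, so n(Li) = n(e⁻)/1 = 22.23 mol.
m = n·M = 22.23 × 6.94 = 154 g.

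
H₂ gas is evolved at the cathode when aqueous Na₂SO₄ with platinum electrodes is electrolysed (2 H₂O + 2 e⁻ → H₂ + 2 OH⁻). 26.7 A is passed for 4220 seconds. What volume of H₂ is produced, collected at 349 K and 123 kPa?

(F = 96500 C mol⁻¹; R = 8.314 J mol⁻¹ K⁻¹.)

Q = I·t = 26.70 A × 4220.0 s = 112700 C.
n(e⁻) = Q/F = 112700 / 96500 = 1.168 mol.
2 electrons are transferred per H₂ molecule, so n(H₂) = 1.168 / 2 = 0.5838 mol.
V = nRT/P = (0.5838 × 8.314 × 349) / (123 × 10³ Pa) = 0.0138 m³ = 13.8 L.

13.8 L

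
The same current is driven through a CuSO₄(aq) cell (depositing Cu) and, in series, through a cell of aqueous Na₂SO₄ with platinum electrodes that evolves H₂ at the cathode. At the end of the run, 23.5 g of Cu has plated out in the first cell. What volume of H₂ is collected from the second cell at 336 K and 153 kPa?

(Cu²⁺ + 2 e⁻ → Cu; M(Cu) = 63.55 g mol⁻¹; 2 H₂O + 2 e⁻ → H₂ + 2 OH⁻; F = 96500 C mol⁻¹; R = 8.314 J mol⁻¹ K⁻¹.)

n(Cu) = 23.5 / 63.55 = 0.3698 mol, so n(e⁻) = 2 × 0.3698 = 0.7396 mol.
The cells are in series, so the same 0.7396 mol of electrons passes through the second cell.
2 H₂O + 2 e⁻ → H₂ + 2 OH⁻ — 2 mol e⁻ per mol H₂, so n(H₂) = 0.7396/2 = 0.3698 mol.
V = nRT/P = (0.3698 × 8.314 × 336) / (153 × 10³) = 0.00675 m³ = 6.75 L.

6.75 L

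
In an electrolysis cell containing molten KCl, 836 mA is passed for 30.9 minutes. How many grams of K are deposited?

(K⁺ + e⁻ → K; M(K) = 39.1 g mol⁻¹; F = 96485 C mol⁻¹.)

0.628 g

Q = I·t = 0.8360 A × 1854.0 s = 1550 C.
n(e⁻) = Q/F = 1550 / 96485 = 0.01606 mol.
K⁺ + e⁻ → K, so n(K) = n(e⁻)/1 = 0.01606 mol.
m = n·M = 0.01606 × 39.1 = 0.628 g.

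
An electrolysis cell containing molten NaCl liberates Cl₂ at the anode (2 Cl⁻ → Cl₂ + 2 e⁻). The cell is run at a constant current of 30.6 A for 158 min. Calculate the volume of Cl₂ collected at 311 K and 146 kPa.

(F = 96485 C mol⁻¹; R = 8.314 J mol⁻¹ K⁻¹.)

Q = I·t = 30.60 A × 9480.0 s = 290100 C.
n(e⁻) = Q/F = 290100 / 96485 = 3.007 mol.
2 electrons are transferred per Cl₂ molecule, so n(Cl₂) = 3.007 / 2 = 1.503 mol.
V = nRT/P = (1.503 × 8.314 × 311) / (146 × 10³ Pa) = 0.0266 m³ = 26.6 L.

26.6 L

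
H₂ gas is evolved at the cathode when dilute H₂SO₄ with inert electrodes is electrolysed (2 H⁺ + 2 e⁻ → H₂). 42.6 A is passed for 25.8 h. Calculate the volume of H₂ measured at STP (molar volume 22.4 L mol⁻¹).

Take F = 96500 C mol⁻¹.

Q = I·t = 42.60 A × 92880 s = 3957000 C.
n(e⁻) = Q/F = 3957000 / 96500 = 41.00 mol.
2 electrons are transferred per H₂ molecule, so n(H₂) = 41.00 / 2 = 20.50 mol.
V = n × V_m = 20.50 × 22.4 = 459 L.

459 L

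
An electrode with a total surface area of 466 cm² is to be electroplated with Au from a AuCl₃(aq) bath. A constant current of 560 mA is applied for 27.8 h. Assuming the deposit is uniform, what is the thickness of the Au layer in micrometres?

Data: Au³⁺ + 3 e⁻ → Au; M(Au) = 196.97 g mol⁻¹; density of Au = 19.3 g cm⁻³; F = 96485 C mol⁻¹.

42.4 μm

Q = I·t = 0.5600 × 100080 = 56040 C; n(e⁻) = 0.5809 mol.
n(Au) = n(e⁻)/3 = 0.1936 mol, so m = 0.1936 × 196.97 = 38.14 g.
Volume = m/ρ = 38.14 / 19.3 = 1.976 cm³.
Thickness = V/A = 1.976 / 466 = 0.00424 cm = 42.4 μm.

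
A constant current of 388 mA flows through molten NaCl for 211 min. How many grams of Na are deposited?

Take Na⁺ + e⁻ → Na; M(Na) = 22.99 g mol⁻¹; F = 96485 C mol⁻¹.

Q = I·t = 0.3880 A × 12660 s = 4912 C.
n(e⁻) = Q/F = 4912 / 96485 = 0.05091 mol.
Na⁺ + e⁻ → Na, so n(Na) = n(e⁻)/1 = 0.05091 mol.
m = n·M = 0.05091 × 22.99 = 1.17 g.

1.17 g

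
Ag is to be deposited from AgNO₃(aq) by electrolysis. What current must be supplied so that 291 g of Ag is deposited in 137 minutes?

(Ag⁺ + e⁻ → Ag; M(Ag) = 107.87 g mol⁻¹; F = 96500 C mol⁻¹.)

n(Ag) = 291 / 107.87 = 2.698 mol.
n(e⁻) = 1 × 2.698 = 2.698 mol.
Q = n(e⁻)·F = 2.698 × 96500 = 260300 C.
I = Q/t = 260300 / 8220.0 s = 31.7 A.

31.7 A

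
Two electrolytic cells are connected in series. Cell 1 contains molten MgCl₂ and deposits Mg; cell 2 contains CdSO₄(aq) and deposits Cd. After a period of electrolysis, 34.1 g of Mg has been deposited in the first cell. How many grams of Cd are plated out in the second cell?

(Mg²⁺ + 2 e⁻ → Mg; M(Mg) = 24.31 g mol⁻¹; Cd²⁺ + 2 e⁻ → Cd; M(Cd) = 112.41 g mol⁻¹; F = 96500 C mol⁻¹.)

158 g

n(Mg) = 34.1 / 24.31 = 1.403 mol.
Since Mg²⁺ + 2 e⁻ → Mg, n(e⁻) passed = 2 × 1.403 = 2.805 mol.
Cells in series carry the same charge, so the same 2.805 mol of electrons passes through cell 2.
Cd²⁺ + 2 e⁻ → Cd, so n(Cd) = 2.805 / 2 = 1.403 mol.
m(Cd) = 1.403 × 112.41 = 158 g.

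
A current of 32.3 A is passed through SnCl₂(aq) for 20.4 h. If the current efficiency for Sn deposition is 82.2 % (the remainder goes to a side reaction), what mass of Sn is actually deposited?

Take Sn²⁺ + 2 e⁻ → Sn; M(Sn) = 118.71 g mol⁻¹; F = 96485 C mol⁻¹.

Q = I·t = 32.30 × 73440 = 2372000 C.
n(e⁻) = 2372000/96485 = 24.59 mol; theoretically n(Sn) = 24.59/2 = 12.29 mol, m_theo = 1459 g.
At 82.2 % efficiency, m_actual = 0.822 × 1459 = 1200 g.

1200 g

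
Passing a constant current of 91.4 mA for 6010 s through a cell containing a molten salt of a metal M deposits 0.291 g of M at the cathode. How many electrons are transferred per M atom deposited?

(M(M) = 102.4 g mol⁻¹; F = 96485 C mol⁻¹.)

2

Q = I·t = 0.09140 A × 6010.0 s = 549.3 C, so n(e⁻) = 549.3/96485 = 0.005693 mol.
n(M) deposited = 0.291 / 102.4 = 0.002842 mol.
Electrons per atom = n(e⁻)/n(M) = 0.005693 / 0.002842 = 2.00 ≈ 2, so the ion is M²⁺.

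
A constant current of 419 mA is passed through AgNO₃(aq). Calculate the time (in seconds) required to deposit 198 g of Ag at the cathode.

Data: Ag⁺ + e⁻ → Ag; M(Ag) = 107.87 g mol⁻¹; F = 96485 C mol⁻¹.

n(Ag) = m/M = 198 / 107.87 = 1.836 mol.
Each Ag atom requires 1 electron, so n(e⁻) = 1 × 1.836 = 1.836 mol.
Q = n(e⁻)·F = 1.836 × 96485 = 177100 C.
t = Q/I = 177100 / 0.4190 A = 422700 s.

4.23 × 10⁵ s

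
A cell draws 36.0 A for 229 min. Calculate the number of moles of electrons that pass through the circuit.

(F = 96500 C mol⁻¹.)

5.13 mol

Q = I·t = 36.00 A × 13740 s = 494600 C.
n(e⁻) = Q/F = 494600 / 96500 = 5.13 mol.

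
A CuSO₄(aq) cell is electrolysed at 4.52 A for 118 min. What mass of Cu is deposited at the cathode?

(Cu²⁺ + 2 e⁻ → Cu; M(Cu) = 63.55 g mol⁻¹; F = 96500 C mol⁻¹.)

Q = I·t = 4.520 A × 7080.0 s = 32000 C.
n(e⁻) = Q/F = 32000 / 96500 = 0.3316 mol.
Cu²⁺ + 2 e⁻ → Cu, so n(Cu) = n(e⁻)/2 = 0.1658 mol.
m = n·M = 0.1658 × 63.55 = 10.5 g.

10.5 g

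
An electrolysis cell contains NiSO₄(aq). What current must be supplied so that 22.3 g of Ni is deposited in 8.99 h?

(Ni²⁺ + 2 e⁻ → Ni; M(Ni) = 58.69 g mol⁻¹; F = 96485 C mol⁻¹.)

n(Ni) = 22.3 / 58.69 = 0.3800 mol.
n(e⁻) = 2 × 0.3800 = 0.7599 mol.
Q = n(e⁻)·F = 0.7599 × 96485 = 73320 C.
I = Q/t = 73320 / 32364 s = 2.27 A.

2.27 A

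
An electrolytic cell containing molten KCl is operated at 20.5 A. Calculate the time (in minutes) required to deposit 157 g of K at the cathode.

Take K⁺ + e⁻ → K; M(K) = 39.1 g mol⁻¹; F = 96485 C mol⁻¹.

n(K) = m/M = 157 / 39.1 = 4.015 mol.
Each K atom requires 1 electron, so n(e⁻) = 1 × 4.015 = 4.015 mol.
Q = n(e⁻)·F = 4.015 × 96485 = 387400 C.
t = Q/I = 387400 / 20.50 A = 18900 s = 315 min.

315 min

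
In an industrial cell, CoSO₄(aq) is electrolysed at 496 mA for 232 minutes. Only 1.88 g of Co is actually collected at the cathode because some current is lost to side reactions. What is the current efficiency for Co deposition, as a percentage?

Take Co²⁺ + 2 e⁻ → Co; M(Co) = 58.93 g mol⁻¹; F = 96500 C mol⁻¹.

89.2 %

Q = I·t = 0.4960 × 13920 = 6904 C; n(e⁻) = 6904/96500 = 0.07155 mol.
Theoretical n(Co) = n(e⁻)/2 = 0.03577 mol, i.e. m_theo = 0.03577 × 58.93 = 2.108 g.
Efficiency = m_actual / m_theo = 1.88 / 2.108 = 89.2 %.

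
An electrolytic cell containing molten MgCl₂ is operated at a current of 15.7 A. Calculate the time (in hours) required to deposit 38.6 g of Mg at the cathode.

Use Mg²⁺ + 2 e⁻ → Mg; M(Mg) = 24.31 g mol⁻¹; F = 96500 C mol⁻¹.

n(Mg) = m/M = 38.6 / 24.31 = 1.588 mol.
Each Mg atom requires 2 electrons, so n(e⁻) = 2 × 1.588 = 3.176 mol.
Q = n(e⁻)·F = 3.176 × 96500 = 306500 C.
t = Q/I = 306500 / 15.70 A = 19520 s = 5.42 h.

5.42 h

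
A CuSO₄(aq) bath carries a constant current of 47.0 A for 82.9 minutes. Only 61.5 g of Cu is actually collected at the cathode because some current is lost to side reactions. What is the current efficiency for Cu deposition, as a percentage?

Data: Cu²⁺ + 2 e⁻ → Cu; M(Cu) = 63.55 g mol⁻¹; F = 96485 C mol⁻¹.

79.9 %

Q = I·t = 47.00 × 4974.0 = 233800 C; n(e⁻) = 233800/96485 = 2.423 mol.
Theoretical n(Cu) = n(e⁻)/2 = 1.211 mol, i.e. m_theo = 1.211 × 63.55 = 76.99 g.
Efficiency = m_actual / m_theo = 61.5 / 76.99 = 79.9 %.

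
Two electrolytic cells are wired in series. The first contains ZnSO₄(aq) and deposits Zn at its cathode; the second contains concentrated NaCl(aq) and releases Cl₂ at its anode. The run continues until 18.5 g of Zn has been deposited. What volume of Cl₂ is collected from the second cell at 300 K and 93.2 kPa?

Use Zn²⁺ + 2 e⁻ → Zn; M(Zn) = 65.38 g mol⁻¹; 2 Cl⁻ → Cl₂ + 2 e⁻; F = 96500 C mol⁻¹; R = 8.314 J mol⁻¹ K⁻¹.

7.57 L

n(Zn) = 18.5 / 65.38 = 0.2830 mol, so n(e⁻) = 2 × 0.2830 = 0.5659 mol.
The cells are in series, so the same 0.5659 mol of electrons passes through the second cell.
2 Cl⁻ → Cl₂ + 2 e⁻ — 2 mol e⁻ per mol Cl₂, so n(Cl₂) = 0.5659/2 = 0.2830 mol.
V = nRT/P = (0.2830 × 8.314 × 300) / (93.2 × 10³) = 0.00757 m³ = 7.57 L.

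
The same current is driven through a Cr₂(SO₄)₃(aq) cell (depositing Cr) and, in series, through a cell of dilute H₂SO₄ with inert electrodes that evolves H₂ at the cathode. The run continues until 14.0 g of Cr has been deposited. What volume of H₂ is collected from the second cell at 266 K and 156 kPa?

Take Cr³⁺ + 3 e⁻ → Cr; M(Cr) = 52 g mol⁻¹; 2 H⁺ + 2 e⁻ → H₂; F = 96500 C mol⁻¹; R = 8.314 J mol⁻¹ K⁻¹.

n(Cr) = 14.0 / 52 = 0.2692 mol, so n(e⁻) = 3 × 0.2692 = 0.8077 mol.
The cells are in series, so the same 0.8077 mol of electrons passes through the second cell.
2 H⁺ + 2 e⁻ → H₂ — 2 mol e⁻ per mol H₂, so n(H₂) = 0.8077/2 = 0.4038 mol.
V = nRT/P = (0.4038 × 8.314 × 266) / (156 × 10³) = 0.00573 m³ = 5.73 L.

5.73 L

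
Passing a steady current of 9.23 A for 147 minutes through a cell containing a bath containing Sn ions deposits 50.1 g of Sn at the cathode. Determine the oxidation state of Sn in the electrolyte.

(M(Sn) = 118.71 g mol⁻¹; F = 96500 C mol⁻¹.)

+2

Q = I·t = 9.230 A × 8820.0 s = 81410 C, so n(e⁻) = 81410/96500 = 0.8436 mol.
n(Sn) deposited = 50.1 / 118.71 = 0.4220 mol.
Electrons per atom = n(e⁻)/n(Sn) = 0.8436 / 0.4220 = 2.00 ≈ 2, so the ion is Sn²⁺.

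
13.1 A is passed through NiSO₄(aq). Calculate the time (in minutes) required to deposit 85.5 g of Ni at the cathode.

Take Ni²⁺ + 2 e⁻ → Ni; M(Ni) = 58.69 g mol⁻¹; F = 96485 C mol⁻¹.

358 min

n(Ni) = m/M = 85.5 / 58.69 = 1.457 mol.
Each Ni atom requires 2 electrons, so n(e⁻) = 2 × 1.457 = 2.914 mol.
Q = n(e⁻)·F = 2.914 × 96485 = 281100 C.
t = Q/I = 281100 / 13.10 A = 21460 s = 358 min.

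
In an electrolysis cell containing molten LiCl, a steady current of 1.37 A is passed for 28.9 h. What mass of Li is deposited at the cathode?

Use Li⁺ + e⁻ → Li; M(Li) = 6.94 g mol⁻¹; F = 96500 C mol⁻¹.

10.3 g

Q = I·t = 1.370 A × 104040 s = 142500 C.
n(e⁻) = Q/F = 142500 / 96500 = 1.477 mol.
Li⁺ + e⁻ → Li, so n(Li) = n(e⁻)/1 = 1.477 mol.
m = n·M = 1.477 × 6.94 = 10.3 g.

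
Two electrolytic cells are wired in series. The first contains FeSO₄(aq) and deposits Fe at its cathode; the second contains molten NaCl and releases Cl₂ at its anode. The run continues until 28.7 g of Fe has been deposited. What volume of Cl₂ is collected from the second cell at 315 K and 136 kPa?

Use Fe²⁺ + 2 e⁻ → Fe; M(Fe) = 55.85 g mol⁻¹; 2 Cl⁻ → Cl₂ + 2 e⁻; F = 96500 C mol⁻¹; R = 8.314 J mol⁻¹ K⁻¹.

n(Fe) = 28.7 / 55.85 = 0.5139 mol, so n(e⁻) = 2 × 0.5139 = 1.028 mol.
The cells are in series, so the same 1.028 mol of electrons passes through the second cell.
2 Cl⁻ → Cl₂ + 2 e⁻ — 2 mol e⁻ per mol Cl₂, so n(Cl₂) = 1.028/2 = 0.5139 mol.
V = nRT/P = (0.5139 × 8.314 × 315) / (136 × 10³) = 0.00990 m³ = 9.90 L.

9.90 L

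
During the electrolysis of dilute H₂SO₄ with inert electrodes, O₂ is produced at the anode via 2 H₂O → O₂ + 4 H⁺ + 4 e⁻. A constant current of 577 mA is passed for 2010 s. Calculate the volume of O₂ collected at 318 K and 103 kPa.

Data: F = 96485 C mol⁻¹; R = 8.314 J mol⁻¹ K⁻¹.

0.0771 L

Q = I·t = 0.5770 A × 2010.0 s = 1160 C.
n(e⁻) = Q/F = 1160 / 96485 = 0.01202 mol.
4 electrons are transferred per O₂ molecule, so n(O₂) = 0.01202 / 4 = 0.003005 mol.
V = nRT/P = (0.003005 × 8.314 × 318) / (103 × 10³ Pa) = 7.71 × 10⁻⁵ m³ = 0.0771 L.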